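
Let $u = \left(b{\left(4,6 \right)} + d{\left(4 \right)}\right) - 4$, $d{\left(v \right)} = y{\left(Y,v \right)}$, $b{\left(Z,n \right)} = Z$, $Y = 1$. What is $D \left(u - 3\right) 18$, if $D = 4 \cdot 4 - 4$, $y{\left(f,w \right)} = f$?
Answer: $-432$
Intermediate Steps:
$d{\left(v \right)} = 1$
$u = 1$ ($u = \left(4 + 1\right) - 4 = 5 - 4 = 1$)
$D = 12$ ($D = 16 - 4 = 12$)
$D \left(u - 3\right) 18 = 12 \left(1 - 3\right) 18 = 12 \left(\left(-2\right) 18\right) = 12 \left(-36\right) = -432$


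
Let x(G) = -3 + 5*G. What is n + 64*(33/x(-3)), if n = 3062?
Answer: 8834/3 ≈ 2944.7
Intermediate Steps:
n + 64*(33/x(-3)) = 3062 + 64*(33/(-3 + 5*(-3))) = 3062 + 64*(33/(-3 - 15)) = 3062 + 64*(33/(-18)) = 3062 + 64*(33*(-1/18)) = 3062 + 64*(-11/6) = 3062 - 352/3 = 8834/3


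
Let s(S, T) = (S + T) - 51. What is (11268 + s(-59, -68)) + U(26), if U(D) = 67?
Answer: 11157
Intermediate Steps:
s(S, T) = -51 + S + T
(11268 + s(-59, -68)) + U(26) = (11268 + (-51 - 59 - 68)) + 67 = (11268 - 178) + 67 = 11090 + 67 = 11157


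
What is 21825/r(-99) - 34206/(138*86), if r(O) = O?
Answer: -4859361/21758 ≈ -223.34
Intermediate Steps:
21825/r(-99) - 34206/(138*86) = 21825/(-99) - 34206/(138*86) = 21825*(-1/99) - 34206/11868 = -2425/11 - 34206*1/11868 = -2425/11 - 5701/1978 = -4859361/21758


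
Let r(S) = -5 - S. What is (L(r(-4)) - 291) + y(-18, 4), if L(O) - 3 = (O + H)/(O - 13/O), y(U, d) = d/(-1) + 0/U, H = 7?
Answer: -583/2 ≈ -291.50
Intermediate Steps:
y(U, d) = -d (y(U, d) = d*(-1) + 0 = -d + 0 = -d)
L(O) = 3 + (7 + O)/(O - 13/O) (L(O) = 3 + (O + 7)/(O - 13/O) = 3 + (7 + O)/(O - 13/O))
(L(r(-4)) - 291) + y(-18, 4) = ((-39 + 4*(-5 - 1*(-4))² + 7*(-5 - 1*(-4)))/(-13 + (-5 - 1*(-4))²) - 291) - 1*4 = ((-39 + 4*(-5 + 4)² + 7*(-5 + 4))/(-13 + (-5 + 4)²) - 291) - 4 = ((-39 + 4*(-1)² + 7*(-1))/(-13 + (-1)²) - 291) - 4 = ((-39 + 4*1 - 7)/(-13 + 1) - 291) - 4 = ((-39 + 4 - 7)/(-12) - 291) - 4 = (-1/12*(-42) - 291) - 4 = (7/2 - 291) - 4 = -575/2 - 4 = -583/2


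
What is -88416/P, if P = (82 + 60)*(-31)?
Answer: 44208/2201 ≈ 20.085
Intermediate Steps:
P = -4402 (P = 142*(-31) = -4402)
-88416/P = -88416/(-4402) = -88416*(-1/4402) = 44208/2201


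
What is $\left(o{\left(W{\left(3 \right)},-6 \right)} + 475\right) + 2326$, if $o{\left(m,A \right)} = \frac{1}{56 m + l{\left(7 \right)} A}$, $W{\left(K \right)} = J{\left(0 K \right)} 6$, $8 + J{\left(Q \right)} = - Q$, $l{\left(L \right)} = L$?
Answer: $\frac{7646729}{2730} \approx 2801.0$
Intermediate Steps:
$J{\left(Q \right)} = -8 - Q$
$W{\left(K \right)} = -48$ ($W{\left(K \right)} = \left(-8 - 0 K\right) 6 = \left(-8 - 0\right) 6 = \left(-8 + 0\right) 6 = \left(-8\right) 6 = -48$)
$o{\left(m,A \right)} = \frac{1}{7 A + 56 m}$ ($o{\left(m,A \right)} = \frac{1}{56 m + 7 A} = \frac{1}{7 A + 56 m}$)
$\left(o{\left(W{\left(3 \right)},-6 \right)} + 475\right) + 2326 = \left(\frac{1}{7 \left(-6 + 8 \left(-48\right)\right)} + 475\right) + 2326 = \left(\frac{1}{7 \left(-6 - 384\right)} + 475\right) + 2326 = \left(\frac{1}{7 \left(-390\right)} + 475\right) + 2326 = \left(\frac{1}{7} \left(- \frac{1}{390}\right) + 475\right) + 2326 = \left(- \frac{1}{2730} + 475\right) + 2326 = \frac{1296749}{2730} + 2326 = \frac{7646729}{2730}$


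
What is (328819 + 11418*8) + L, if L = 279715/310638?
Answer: 130518873709/310638 ≈ 4.2016e+5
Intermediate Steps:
L = 279715/310638 (L = 279715*(1/310638) = 279715/310638 ≈ 0.90045)
(328819 + 11418*8) + L = (328819 + 11418*8) + 279715/310638 = (328819 + 91344) + 279715/310638 = 420163 + 279715/310638 = 130518873709/310638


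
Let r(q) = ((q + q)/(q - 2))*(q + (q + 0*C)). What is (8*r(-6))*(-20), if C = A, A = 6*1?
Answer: 2880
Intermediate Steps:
A = 6
C = 6
r(q) = 4*q**2/(-2 + q) (r(q) = ((q + q)/(q - 2))*(q + (q + 0*6)) = ((2*q)/(-2 + q))*(q + (q + 0)) = (2*q/(-2 + q))*(q + q) = (2*q/(-2 + q))*(2*q) = 4*q**2/(-2 + q))
(8*r(-6))*(-20) = (8*(4*(-6)**2/(-2 - 6)))*(-20) = (8*(4*36/(-8)))*(-20) = (8*(4*36*(-1/8)))*(-20) = (8*(-18))*(-20) = -144*(-20) = 2880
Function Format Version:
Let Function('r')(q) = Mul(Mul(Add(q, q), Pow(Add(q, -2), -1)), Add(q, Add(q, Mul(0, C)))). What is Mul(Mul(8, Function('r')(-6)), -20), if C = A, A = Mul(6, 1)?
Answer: 2880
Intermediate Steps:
A = 6
C = 6
Function('r')(q) = Mul(4, Pow(q, 2), Pow(Add(-2, q), -1)) (Function('r')(q) = Mul(Mul(Add(q, q), Pow(Add(q, -2), -1)), Add(q, Add(q, Mul(0, 6)))) = Mul(Mul(Mul(2, q), Pow(Add(-2, q), -1)), Add(q, Add(q, 0))) = Mul(Mul(2, q, Pow(Add(-2, q), -1)), Add(q, q)) = Mul(Mul(2, q, Pow(Add(-2, q), -1)), Mul(2, q)) = Mul(4, Pow(q, 2), Pow(Add(-2, q), -1)))
Mul(Mul(8, Function('r')(-6)), -20) = Mul(Mul(8, Mul(4, Pow(-6, 2), Pow(Add(-2, -6), -1))), -20) = Mul(Mul(8, Mul(4, 36, Pow(-8, -1))), -20) = Mul(Mul(8, Mul(4, 36, Rational(-1, 8))), -20) = Mul(Mul(8, -18), -20) = Mul(-144, -20) = 2880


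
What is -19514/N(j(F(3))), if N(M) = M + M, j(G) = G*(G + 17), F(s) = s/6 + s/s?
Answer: -39028/111 ≈ -351.60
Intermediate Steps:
F(s) = 1 + s/6 (F(s) = s*(⅙) + 1 = s/6 + 1 = 1 + s/6)
j(G) = G*(17 + G)
N(M) = 2*M
-19514/N(j(F(3))) = -19514*1/(2*(1 + (⅙)*3)*(17 + (1 + (⅙)*3))) = -19514*1/(2*(1 + ½)*(17 + (1 + ½))) = -19514*1/(3*(17 + 3/2)) = -19514/(2*((3/2)*(37/2))) = -19514/(2*(111/4)) = -19514/111/2 = -19514*2/111 = -39028/111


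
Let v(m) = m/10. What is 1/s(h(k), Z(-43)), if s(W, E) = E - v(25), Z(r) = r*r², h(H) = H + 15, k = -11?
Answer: -2/159019 ≈ -1.2577e-5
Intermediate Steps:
h(H) = 15 + H
v(m) = m/10 (v(m) = m*(⅒) = m/10)
Z(r) = r³
s(W, E) = -5/2 + E (s(W, E) = E - 25/10 = E - 1*5/2 = E - 5/2 = -5/2 + E)
1/s(h(k), Z(-43)) = 1/(-5/2 + (-43)³) = 1/(-5/2 - 79507) = 1/(-159019/2) = -2/159019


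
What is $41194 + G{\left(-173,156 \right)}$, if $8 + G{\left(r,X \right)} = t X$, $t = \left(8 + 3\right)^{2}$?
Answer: $60062$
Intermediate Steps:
$t = 121$ ($t = 11^{2} = 121$)
$G{\left(r,X \right)} = -8 + 121 X$
$41194 + G{\left(-173,156 \right)} = 41194 + \left(-8 + 121 \cdot 156\right) = 41194 + \left(-8 + 18876\right) = 41194 + 18868 = 60062$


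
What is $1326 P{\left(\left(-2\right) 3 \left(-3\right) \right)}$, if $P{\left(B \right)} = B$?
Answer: $23868$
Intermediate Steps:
$1326 P{\left(\left(-2\right) 3 \left(-3\right) \right)} = 1326 \left(-2\right) 3 \left(-3\right) = 1326 \left(\left(-6\right) \left(-3\right)\right) = 1326 \cdot 18 = 23868$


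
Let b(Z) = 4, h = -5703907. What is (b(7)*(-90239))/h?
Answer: 360956/5703907 ≈ 0.063282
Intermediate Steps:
(b(7)*(-90239))/h = (4*(-90239))/(-5703907) = -360956*(-1/5703907) = 360956/5703907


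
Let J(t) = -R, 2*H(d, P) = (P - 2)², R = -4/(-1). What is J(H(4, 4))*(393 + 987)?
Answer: -5520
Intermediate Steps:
R = 4 (R = -4*(-1) = 4)
H(d, P) = (-2 + P)²/2 (H(d, P) = (P - 2)²/2 = (-2 + P)²/2)
J(t) = -4 (J(t) = -1*4 = -4)
J(H(4, 4))*(393 + 987) = -4*(393 + 987) = -4*1380 = -5520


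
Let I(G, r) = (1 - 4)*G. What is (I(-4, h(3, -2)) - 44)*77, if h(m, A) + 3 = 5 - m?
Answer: -2464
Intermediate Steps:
h(m, A) = 2 - m (h(m, A) = -3 + (5 - m) = 2 - m)
I(G, r) = -3*G
(I(-4, h(3, -2)) - 44)*77 = (-3*(-4) - 44)*77 = (12 - 44)*77 = -32*77 = -2464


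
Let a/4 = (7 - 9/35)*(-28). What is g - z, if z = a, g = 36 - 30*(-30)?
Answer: 8456/5 ≈ 1691.2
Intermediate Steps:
g = 936 (g = 36 + 900 = 936)
a = -3776/5 (a = 4*((7 - 9/35)*(-28)) = 4*((236/35)*(-28)) = 4*(-944/5) = -3776/5 ≈ -755.20)
z = -3776/5 ≈ -755.20
g - z = 936 - 1*(-3776/5) = 936 + 3776/5 = 8456/5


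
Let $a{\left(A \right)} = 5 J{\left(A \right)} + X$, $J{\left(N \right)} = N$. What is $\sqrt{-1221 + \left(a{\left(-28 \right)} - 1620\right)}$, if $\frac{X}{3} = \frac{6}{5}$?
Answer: $\frac{i \sqrt{74435}}{5} \approx 54.566 i$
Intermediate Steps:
$X = \frac{18}{5}$ ($X = 3 \cdot \frac{6}{5} = \frac{18}{5} \approx 3.6$)
$a{\left(A \right)} = \frac{18}{5} + 5 A$ ($a{\left(A \right)} = 5 A + \frac{18}{5} = \frac{18}{5} + 5 A$)
$\sqrt{-1221 + \left(a{\left(-28 \right)} - 1620\right)} = \sqrt{-1221 + \left(\left(\frac{18}{5} + 5 \left(-28\right)\right) - 1620\right)} = \sqrt{-1221 + \left(\left(\frac{18}{5} - 140\right) - 1620\right)} = \sqrt{-1221 - \frac{8782}{5}} = \sqrt{- \frac{14887}{5}} = \frac{i \sqrt{74435}}{5}$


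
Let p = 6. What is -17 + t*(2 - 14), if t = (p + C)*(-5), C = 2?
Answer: 463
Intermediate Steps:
t = -40 (t = (6 + 2)*(-5) = 8*(-5) = -40)
-17 + t*(2 - 14) = -17 - 40*(2 - 14) = -17 - 40*(-12) = -17 + 480 = 463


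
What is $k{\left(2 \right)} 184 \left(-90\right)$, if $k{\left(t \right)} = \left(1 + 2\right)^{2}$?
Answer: $-149040$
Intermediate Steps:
$k{\left(t \right)} = 9$ ($k{\left(t \right)} = 3^{2} = 9$)
$k{\left(2 \right)} 184 \left(-90\right) = 9 \cdot 184 \left(-90\right) = 9 \left(-16560\right) = -149040$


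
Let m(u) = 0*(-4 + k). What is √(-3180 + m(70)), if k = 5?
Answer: 2*I*√795 ≈ 56.391*I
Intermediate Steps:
m(u) = 0 (m(u) = 0*(-4 + 5) = 0*1 = 0)
√(-3180 + m(70)) = √(-3180 + 0) = √(-3180) = 2*I*√795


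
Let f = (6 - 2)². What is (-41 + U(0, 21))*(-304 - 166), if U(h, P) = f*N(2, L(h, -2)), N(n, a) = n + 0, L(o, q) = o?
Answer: 4230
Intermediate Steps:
N(n, a) = n
f = 16 (f = 4² = 16)
U(h, P) = 32 (U(h, P) = 16*2 = 32)
(-41 + U(0, 21))*(-304 - 166) = (-41 + 32)*(-304 - 166) = -9*(-470) = 4230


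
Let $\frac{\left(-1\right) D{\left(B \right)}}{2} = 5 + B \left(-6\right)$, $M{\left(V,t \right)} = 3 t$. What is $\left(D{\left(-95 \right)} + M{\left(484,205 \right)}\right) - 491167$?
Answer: $-491702$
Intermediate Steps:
$D{\left(B \right)} = -10 + 12 B$ ($D{\left(B \right)} = - 2 \left(5 + B \left(-6\right)\right) = - 2 \left(5 - 6 B\right) = -10 + 12 B$)
$\left(D{\left(-95 \right)} + M{\left(484,205 \right)}\right) - 491167 = \left(\left(-10 + 12 \left(-95\right)\right) + 3 \cdot 205\right) - 491167 = \left(\left(-10 - 1140\right) + 615\right) - 491167 = \left(-1150 + 615\right) - 491167 = -535 - 491167 = -491702$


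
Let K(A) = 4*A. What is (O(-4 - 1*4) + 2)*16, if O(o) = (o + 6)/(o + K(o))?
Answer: 164/5 ≈ 32.800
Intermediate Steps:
O(o) = (6 + o)/(5*o) (O(o) = (o + 6)/(o + 4*o) = (6 + o)/((5*o)) = (6 + o)*(1/(5*o)) = (6 + o)/(5*o))
(O(-4 - 1*4) + 2)*16 = ((6 + (-4 - 1*4))/(5*(-4 - 1*4)) + 2)*16 = ((6 + (-4 - 4))/(5*(-4 - 4)) + 2)*16 = ((⅕)*(6 - 8)/(-8) + 2)*16 = ((⅕)*(-⅛)*(-2) + 2)*16 = (1/20 + 2)*16 = (41/20)*16 = 164/5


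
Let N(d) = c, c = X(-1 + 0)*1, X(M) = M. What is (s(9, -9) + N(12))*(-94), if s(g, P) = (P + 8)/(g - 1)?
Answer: 423/4 ≈ 105.75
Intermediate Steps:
c = -1 (c = (-1 + 0)*1 = -1*1 = -1)
N(d) = -1
s(g, P) = (8 + P)/(-1 + g)
(s(9, -9) + N(12))*(-94) = ((8 - 9)/(-1 + 9) - 1)*(-94) = (-1/8 - 1)*(-94) = -9/8*(-94) = 423/4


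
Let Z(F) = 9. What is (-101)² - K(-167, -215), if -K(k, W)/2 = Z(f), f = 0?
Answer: 10219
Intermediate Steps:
K(k, W) = -18 (K(k, W) = -2*9 = -18)
(-101)² - K(-167, -215) = (-101)² - 1*(-18) = 10201 + 18 = 10219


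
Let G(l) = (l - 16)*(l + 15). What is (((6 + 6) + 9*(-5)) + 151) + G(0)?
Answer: -122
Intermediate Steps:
G(l) = (-16 + l)*(15 + l)
(((6 + 6) + 9*(-5)) + 151) + G(0) = (((6 + 6) + 9*(-5)) + 151) + (-240 + 0² - 1*0) = ((12 - 45) + 151) + (-240 + 0 + 0) = (-33 + 151) - 240 = 118 - 240 = -122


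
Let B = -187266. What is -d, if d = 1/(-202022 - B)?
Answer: 1/14756 ≈ 6.7769e-5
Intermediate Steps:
d = -1/14756 (d = 1/(-202022 - 1*(-187266)) = 1/(-202022 + 187266) = 1/(-14756) = -1/14756 ≈ -6.7769e-5)
-d = -1*(-1/14756) = 1/14756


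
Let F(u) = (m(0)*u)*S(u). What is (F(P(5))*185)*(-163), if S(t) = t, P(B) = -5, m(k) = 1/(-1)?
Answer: 753875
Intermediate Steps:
m(k) = -1
F(u) = -u² (F(u) = (-u)*u = -u²)
(F(P(5))*185)*(-163) = (-1*(-5)²*185)*(-163) = (-1*25*185)*(-163) = -25*185*(-163) = -4625*(-163) = 753875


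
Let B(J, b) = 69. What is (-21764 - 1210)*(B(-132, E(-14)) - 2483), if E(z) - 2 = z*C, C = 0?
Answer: 55459236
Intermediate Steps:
E(z) = 2 (E(z) = 2 + z*0 = 2 + 0 = 2)
(-21764 - 1210)*(B(-132, E(-14)) - 2483) = (-21764 - 1210)*(69 - 2483) = -22974*(-2414) = 55459236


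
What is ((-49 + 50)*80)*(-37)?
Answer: -2960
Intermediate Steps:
((-49 + 50)*80)*(-37) = (1*80)*(-37) = 80*(-37) = -2960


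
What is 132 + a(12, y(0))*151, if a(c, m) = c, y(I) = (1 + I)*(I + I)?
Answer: 1944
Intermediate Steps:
y(I) = 2*I*(1 + I) (y(I) = (1 + I)*(2*I) = 2*I*(1 + I))
132 + a(12, y(0))*151 = 132 + 12*151 = 132 + 1812 = 1944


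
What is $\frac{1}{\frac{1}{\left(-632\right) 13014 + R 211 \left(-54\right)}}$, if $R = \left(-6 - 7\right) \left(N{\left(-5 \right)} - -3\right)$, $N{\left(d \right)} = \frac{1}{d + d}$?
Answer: $- \frac{38976471}{5} \approx -7.7953 \cdot 10^{6}$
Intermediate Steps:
$N{\left(d \right)} = \frac{1}{2 d}$
$R = - \frac{377}{10}$ ($R = \left(-6 - 7\right) \left(\frac{1}{2 \left(-5\right)} - -3\right) = - 13 \left(\frac{1}{2} \left(- \frac{1}{5}\right) + 3\right) = - 13 \left(- \frac{1}{10} + 3\right) = \left(-13\right) \frac{29}{10} = - \frac{377}{10} \approx -37.7$)
$\frac{1}{\frac{1}{\left(-632\right) 13014 + R 211 \left(-54\right)}} = \frac{1}{\frac{1}{\left(-632\right) 13014 + \left(- \frac{377}{10}\right) 211 \left(-54\right)}} = \frac{1}{\frac{1}{-8224848 - - \frac{2147769}{5}}} = \frac{1}{\frac{1}{-8224848 + \frac{2147769}{5}}} = \frac{1}{\frac{1}{- \frac{38976471}{5}}} = \frac{1}{- \frac{5}{38976471}} = - \frac{38976471}{5}$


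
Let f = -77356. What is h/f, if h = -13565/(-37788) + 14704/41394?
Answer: -186190727/20166663714672 ≈ -9.2326e-6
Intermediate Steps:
h = 186190727/260699412 (h = -13565*(-1/37788) + 14704*(1/41394) = 13565/37788 + 7352/20697 = 186190727/260699412 ≈ 0.71420)
h/f = (186190727/260699412)/(-77356) = (186190727/260699412)*(-1/77356) = -186190727/20166663714672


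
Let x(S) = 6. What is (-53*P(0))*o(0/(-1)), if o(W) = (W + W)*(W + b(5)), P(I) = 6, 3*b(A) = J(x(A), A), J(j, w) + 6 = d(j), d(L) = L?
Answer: 0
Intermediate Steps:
J(j, w) = -6 + j
b(A) = 0 (b(A) = (-6 + 6)/3 = (1/3)*0 = 0)
o(W) = 2*W**2 (o(W) = (W + W)*(W + 0) = (2*W)*W = 2*W**2)
(-53*P(0))*o(0/(-1)) = (-53*6)*(2*(0/(-1))**2) = -636*(0*(-1))**2 = -636*0**2 = -636*0 = -318*0 = 0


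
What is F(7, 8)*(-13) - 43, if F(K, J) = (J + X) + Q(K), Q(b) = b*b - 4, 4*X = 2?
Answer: -1477/2 ≈ -738.50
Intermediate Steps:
X = 1/2 (X = (1/4)*2 = 1/2 ≈ 0.50000)
Q(b) = -4 + b**2 (Q(b) = b**2 - 4 = -4 + b**2)
F(K, J) = -7/2 + J + K**2 (F(K, J) = (J + 1/2) + (-4 + K**2) = (1/2 + J) + (-4 + K**2) = -7/2 + J + K**2)
F(7, 8)*(-13) - 43 = (-7/2 + 8 + 7**2)*(-13) - 43 = (-7/2 + 8 + 49)*(-13) - 43 = (107/2)*(-13) - 43 = -1391/2 - 43 = -1477/2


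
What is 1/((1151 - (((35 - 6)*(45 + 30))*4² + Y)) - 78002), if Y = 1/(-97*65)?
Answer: -6305/703959554 ≈ -8.9565e-6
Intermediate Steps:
Y = -1/6305 (Y = -1/97*1/65 = -1/6305 ≈ -0.00015860)
1/((1151 - (((35 - 6)*(45 + 30))*4² + Y)) - 78002) = 1/((1151 - (((35 - 6)*(45 + 30))*4² - 1/6305)) - 78002) = 1/((1151 - ((29*75)*16 - 1/6305)) - 78002) = 1/((1151 - (2175*16 - 1/6305)) - 78002) = 1/((1151 - (34800 - 1/6305)) - 78002) = 1/((1151 - 1*219413999/6305) - 78002) = 1/((1151 - 219413999/6305) - 78002) = 1/(-212156944/6305 - 78002) = 1/(-703959554/6305) = -6305/703959554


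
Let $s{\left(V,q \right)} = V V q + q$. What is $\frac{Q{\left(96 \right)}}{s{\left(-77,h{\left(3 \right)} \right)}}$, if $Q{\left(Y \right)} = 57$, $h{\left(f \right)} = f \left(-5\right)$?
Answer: $- \frac{19}{29650} \approx -0.00064081$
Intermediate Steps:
$h{\left(f \right)} = - 5 f$
$s{\left(V,q \right)} = q + q V^{2}$ ($s{\left(V,q \right)} = V^{2} q + q = q V^{2} + q = q + q V^{2}$)
$\frac{Q{\left(96 \right)}}{s{\left(-77,h{\left(3 \right)} \right)}} = \frac{57}{\left(-5\right) 3 \left(1 + \left(-77\right)^{2}\right)} = \frac{57}{\left(-15\right) \left(1 + 5929\right)} = \frac{57}{\left(-15\right) 5930} = \frac{57}{-88950} = 57 \left(- \frac{1}{88950}\right) = - \frac{19}{29650}$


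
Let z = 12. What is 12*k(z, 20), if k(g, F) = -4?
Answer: -48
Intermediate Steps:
12*k(z, 20) = 12*(-4) = -48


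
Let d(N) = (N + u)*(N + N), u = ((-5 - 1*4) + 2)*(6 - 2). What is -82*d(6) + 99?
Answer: 21747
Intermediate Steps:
u = -28 (u = ((-5 - 4) + 2)*4 = (-9 + 2)*4 = -7*4 = -28)
d(N) = 2*N*(-28 + N) (d(N) = (N - 28)*(N + N) = (-28 + N)*(2*N) = 2*N*(-28 + N))
-82*d(6) + 99 = -164*6*(-28 + 6) + 99 = -164*6*(-22) + 99 = -82*(-264) + 99 = 21648 + 99 = 21747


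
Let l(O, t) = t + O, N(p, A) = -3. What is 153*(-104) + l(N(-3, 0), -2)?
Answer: -15917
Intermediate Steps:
l(O, t) = O + t
153*(-104) + l(N(-3, 0), -2) = 153*(-104) + (-3 - 2) = -15912 - 5 = -15917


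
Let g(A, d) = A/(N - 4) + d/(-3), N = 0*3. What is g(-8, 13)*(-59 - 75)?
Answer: 938/3 ≈ 312.67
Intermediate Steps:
N = 0
g(A, d) = -d/3 - A/4 (g(A, d) = A/(0 - 4) + d/(-3) = A/(-4) + d*(-⅓) = A*(-¼) - d/3 = -A/4 - d/3 = -d/3 - A/4)
g(-8, 13)*(-59 - 75) = (-⅓*13 - ¼*(-8))*(-59 - 75) = (-13/3 + 2)*(-134) = -7/3*(-134) = 938/3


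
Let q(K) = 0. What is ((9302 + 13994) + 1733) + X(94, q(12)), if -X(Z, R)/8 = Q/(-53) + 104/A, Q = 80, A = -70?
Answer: 46473243/1855 ≈ 25053.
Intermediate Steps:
X(Z, R) = 44448/1855 (X(Z, R) = -8*(80/(-53) + 104/(-70)) = -8*(80*(-1/53) + 104*(-1/70)) = -8*(-80/53 - 52/35) = -8*(-5556/1855) = 44448/1855)
((9302 + 13994) + 1733) + X(94, q(12)) = ((9302 + 13994) + 1733) + 44448/1855 = (23296 + 1733) + 44448/1855 = 25029 + 44448/1855 = 46473243/1855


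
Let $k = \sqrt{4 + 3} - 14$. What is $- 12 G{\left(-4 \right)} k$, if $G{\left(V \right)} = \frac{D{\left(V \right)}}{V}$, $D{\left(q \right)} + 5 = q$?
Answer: $378 - 27 \sqrt{7} \approx 306.56$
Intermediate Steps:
$D{\left(q \right)} = -5 + q$
$k = -14 + \sqrt{7}$ ($k = \sqrt{7} - 14 = -14 + \sqrt{7} \approx -11.354$)
$G{\left(V \right)} = \frac{-5 + V}{V}$
$- 12 G{\left(-4 \right)} k = - 12 \frac{-5 - 4}{-4} \left(-14 + \sqrt{7}\right) = - 12 \left(\left(- \frac{1}{4}\right) \left(-9\right)\right) \left(-14 + \sqrt{7}\right) = \left(-12\right) \frac{9}{4} \left(-14 + \sqrt{7}\right) = - 27 \left(-14 + \sqrt{7}\right) = 378 - 27 \sqrt{7}$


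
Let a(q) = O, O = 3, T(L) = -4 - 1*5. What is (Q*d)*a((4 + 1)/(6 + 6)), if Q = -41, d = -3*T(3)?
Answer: -3321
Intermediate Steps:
T(L) = -9 (T(L) = -4 - 5 = -9)
d = 27 (d = -3*(-9) = 27)
a(q) = 3
(Q*d)*a((4 + 1)/(6 + 6)) = -41*27*3 = -1107*3 = -3321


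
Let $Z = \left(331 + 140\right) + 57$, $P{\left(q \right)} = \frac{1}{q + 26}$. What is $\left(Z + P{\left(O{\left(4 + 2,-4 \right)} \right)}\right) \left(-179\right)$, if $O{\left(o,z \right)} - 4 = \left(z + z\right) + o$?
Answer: $- \frac{2646515}{28} \approx -94518.0$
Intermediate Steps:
$O{\left(o,z \right)} = 4 + o + 2 z$ ($O{\left(o,z \right)} = 4 + \left(\left(z + z\right) + o\right) = 4 + \left(2 z + o\right) = 4 + \left(o + 2 z\right) = 4 + o + 2 z$)
$P{\left(q \right)} = \frac{1}{26 + q}$
$Z = 528$ ($Z = 471 + 57 = 528$)
$\left(Z + P{\left(O{\left(4 + 2,-4 \right)} \right)}\right) \left(-179\right) = \left(528 + \frac{1}{26 + \left(4 + \left(4 + 2\right) + 2 \left(-4\right)\right)}\right) \left(-179\right) = \left(528 + \frac{1}{26 + \left(4 + 6 - 8\right)}\right) \left(-179\right) = \left(528 + \frac{1}{26 + 2}\right) \left(-179\right) = \left(528 + \frac{1}{28}\right) \left(-179\right) = \frac{14785}{28} \left(-179\right) = - \frac{2646515}{28}$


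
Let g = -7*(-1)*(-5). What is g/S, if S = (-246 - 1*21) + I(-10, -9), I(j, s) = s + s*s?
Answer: 7/39 ≈ 0.17949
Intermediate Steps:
I(j, s) = s + s²
g = -35 (g = 7*(-5) = -35)
S = -195 (S = (-246 - 1*21) - 9*(1 - 9) = (-246 - 21) - 9*(-8) = -267 + 72 = -195)
g/S = -35/(-195) = -35*(-1/195) = 7/39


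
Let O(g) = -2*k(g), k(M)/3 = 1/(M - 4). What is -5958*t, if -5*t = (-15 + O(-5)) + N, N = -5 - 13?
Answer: -192642/5 ≈ -38528.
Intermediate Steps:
k(M) = 3/(-4 + M) (k(M) = 3/(M - 4) = 3/(-4 + M))
O(g) = -6/(-4 + g)
N = -18
t = 97/15 (t = -((-15 - 6/(-4 - 5)) - 18)/5 = -((-15 - 6/(-9)) - 18)/5 = -((-15 - 6*(-1/9)) - 18)/5 = -((-15 + 2/3) - 18)/5 = -(-43/3 - 18)/5 = -1/5*(-97/3) = 97/15 ≈ 6.4667)
-5958*t = -5958*97/15 = -192642/5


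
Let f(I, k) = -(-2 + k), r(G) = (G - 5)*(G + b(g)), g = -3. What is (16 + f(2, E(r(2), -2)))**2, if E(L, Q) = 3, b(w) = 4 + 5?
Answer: 225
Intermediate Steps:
b(w) = 9
r(G) = (-5 + G)*(9 + G) (r(G) = (G - 5)*(G + 9) = (-5 + G)*(9 + G))
f(I, k) = 2 - k
(16 + f(2, E(r(2), -2)))**2 = (16 + (2 - 1*3))**2 = (16 + (2 - 3))**2 = (16 - 1)**2 = 15**2 = 225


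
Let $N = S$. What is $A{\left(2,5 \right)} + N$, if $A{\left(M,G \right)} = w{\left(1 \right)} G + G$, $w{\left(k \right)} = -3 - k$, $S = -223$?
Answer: $-238$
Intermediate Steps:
$A{\left(M,G \right)} = - 3 G$ ($A{\left(M,G \right)} = \left(-3 - 1\right) G + G = - 4 G + G = - 3 G$)
$N = -223$
$A{\left(2,5 \right)} + N = \left(-3\right) 5 - 223 = -15 - 223 = -238$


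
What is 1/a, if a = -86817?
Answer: -1/86817 ≈ -1.1518e-5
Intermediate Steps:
1/a = 1/(-86817) = -1/86817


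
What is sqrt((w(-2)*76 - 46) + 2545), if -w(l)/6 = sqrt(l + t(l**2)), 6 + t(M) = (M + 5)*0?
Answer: sqrt(2499 - 912*I*sqrt(2)) ≈ 51.533 - 12.514*I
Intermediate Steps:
t(M) = -6 (t(M) = -6 + (M + 5)*0 = -6 + (5 + M)*0 = -6 + 0 = -6)
w(l) = -6*sqrt(-6 + l) (w(l) = -6*sqrt(l - 6) = -6*sqrt(-6 + l))
sqrt((w(-2)*76 - 46) + 2545) = sqrt((-6*sqrt(-6 - 2)*76 - 46) + 2545) = sqrt((-12*I*sqrt(2)*76 - 46) + 2545) = sqrt((-912*I*sqrt(2) - 46) + 2545) = sqrt((-46 - 912*I*sqrt(2)) + 2545) = sqrt(2499 - 912*I*sqrt(2))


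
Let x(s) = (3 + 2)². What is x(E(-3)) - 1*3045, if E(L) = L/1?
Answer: -3020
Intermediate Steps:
E(L) = L (E(L) = L*1 = L)
x(s) = 25 (x(s) = 5² = 25)
x(E(-3)) - 1*3045 = 25 - 1*3045 = 25 - 3045 = -3020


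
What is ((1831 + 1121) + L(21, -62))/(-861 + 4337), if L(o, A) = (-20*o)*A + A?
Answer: 1315/158 ≈ 8.3228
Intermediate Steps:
L(o, A) = A - 20*A*o (L(o, A) = -20*A*o + A = A - 20*A*o)
((1831 + 1121) + L(21, -62))/(-861 + 4337) = ((1831 + 1121) - 62*(1 - 20*21))/(-861 + 4337) = (2952 - 62*(1 - 420))/3476 = (2952 - 62*(-419))*(1/3476) = (2952 + 25978)*(1/3476) = 28930*(1/3476) = 1315/158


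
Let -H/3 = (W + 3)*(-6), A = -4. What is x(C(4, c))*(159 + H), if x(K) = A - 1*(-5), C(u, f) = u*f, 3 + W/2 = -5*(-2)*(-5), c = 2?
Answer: -1695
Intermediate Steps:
W = -106 (W = -6 + 2*(-5*(-2)*(-5)) = -6 + 2*(10*(-5)) = -6 + 2*(-50) = -6 - 100 = -106)
C(u, f) = f*u
x(K) = 1 (x(K) = -4 - 1*(-5) = -4 + 5 = 1)
H = -1854 (H = -3*(-106 + 3)*(-6) = -(-309)*(-6) = -3*618 = -1854)
x(C(4, c))*(159 + H) = 1*(159 - 1854) = 1*(-1695) = -1695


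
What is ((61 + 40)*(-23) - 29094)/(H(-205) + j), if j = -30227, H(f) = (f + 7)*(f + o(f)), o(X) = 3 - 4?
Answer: -31417/10561 ≈ -2.9748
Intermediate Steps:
o(X) = -1
H(f) = (-1 + f)*(7 + f) (H(f) = (f + 7)*(f - 1) = (7 + f)*(-1 + f) = (-1 + f)*(7 + f))
((61 + 40)*(-23) - 29094)/(H(-205) + j) = ((61 + 40)*(-23) - 29094)/((-7 + (-205)² + 6*(-205)) - 30227) = (101*(-23) - 29094)/((-7 + 42025 - 1230) - 30227) = (-2323 - 29094)/(40788 - 30227) = -31417/10561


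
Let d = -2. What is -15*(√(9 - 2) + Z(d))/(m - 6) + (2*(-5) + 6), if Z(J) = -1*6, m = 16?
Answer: 5 - 3*√7/2 ≈ 1.0314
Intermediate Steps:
Z(J) = -6
-15*(√(9 - 2) + Z(d))/(m - 6) + (2*(-5) + 6) = -15*(√(9 - 2) - 6)/(16 - 6) + (2*(-5) + 6) = -15*(√7 - 6)/10 + (-10 + 6) = -15*(-6 + √7)/10 - 4 = -15*(-⅗ + √7/10) - 4 = (9 - 3*√7/2) - 4 = 5 - 3*√7/2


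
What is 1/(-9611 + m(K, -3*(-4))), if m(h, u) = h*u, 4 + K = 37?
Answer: -1/9215 ≈ -0.00010852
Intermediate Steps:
K = 33 (K = -4 + 37 = 33)
1/(-9611 + m(K, -3*(-4))) = 1/(-9611 + 33*(-3*(-4))) = 1/(-9611 + 33*12) = 1/(-9611 + 396) = 1/(-9215) = -1/9215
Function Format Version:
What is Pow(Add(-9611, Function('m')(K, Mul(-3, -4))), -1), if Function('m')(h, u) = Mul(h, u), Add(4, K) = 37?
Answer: Rational(-1, 9215) ≈ -0.00010852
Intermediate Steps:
K = 33 (K = Add(-4, 37) = 33)
Pow(Add(-9611, Function('m')(K, Mul(-3, -4))), -1) = Pow(Add(-9611, Mul(33, Mul(-3, -4))), -1) = Pow(Add(-9611, Mul(33, 12)), -1) = Pow(Add(-9611, 396), -1) = Pow(-9215, -1) = Rational(-1, 9215)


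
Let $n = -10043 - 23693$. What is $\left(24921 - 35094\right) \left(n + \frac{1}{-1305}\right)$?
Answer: $\frac{149290406071}{435} \approx 3.432 \cdot 10^{8}$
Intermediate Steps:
$n = -33736$
$\left(24921 - 35094\right) \left(n + \frac{1}{-1305}\right) = \left(24921 - 35094\right) \left(-33736 + \frac{1}{-1305}\right) = - 10173 \left(-33736 - \frac{1}{1305}\right) = \left(-10173\right) \left(- \frac{44025481}{1305}\right) = \frac{149290406071}{435}$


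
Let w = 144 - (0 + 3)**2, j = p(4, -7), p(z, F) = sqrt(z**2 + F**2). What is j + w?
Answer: 135 + sqrt(65) ≈ 143.06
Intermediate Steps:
p(z, F) = sqrt(F**2 + z**2)
j = sqrt(65) (j = sqrt((-7)**2 + 4**2) = sqrt(49 + 16) = sqrt(65) ≈ 8.0623)
w = 135 (w = 144 - 1*3**2 = 144 - 1*9 = 144 - 9 = 135)
j + w = sqrt(65) + 135 = 135 + sqrt(65)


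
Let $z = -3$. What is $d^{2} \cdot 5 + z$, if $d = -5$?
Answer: $122$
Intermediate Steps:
$d^{2} \cdot 5 + z = \left(-5\right)^{2} \cdot 5 - 3 = 25 \cdot 5 - 3 = 125 - 3 = 122$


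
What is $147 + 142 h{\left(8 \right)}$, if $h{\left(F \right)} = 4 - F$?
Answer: $-421$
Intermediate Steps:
$147 + 142 h{\left(8 \right)} = 147 + 142 \left(4 - 8\right) = 147 + 142 \left(-4\right) = 147 - 568 = -421$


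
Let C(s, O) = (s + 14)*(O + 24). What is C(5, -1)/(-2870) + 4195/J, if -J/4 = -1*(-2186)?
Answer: -7930389/12547640 ≈ -0.63202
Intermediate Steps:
C(s, O) = (14 + s)*(24 + O)
J = -8744 (J = -(-4)*(-2186) = -4*2186 = -8744)
C(5, -1)/(-2870) + 4195/J = (336 + 14*(-1) + 24*5 - 1*5)/(-2870) + 4195/(-8744) = (336 - 14 + 120 - 5)*(-1/2870) + 4195*(-1/8744) = 437*(-1/2870) - 4195/8744 = -437/2870 - 4195/8744 = -7930389/12547640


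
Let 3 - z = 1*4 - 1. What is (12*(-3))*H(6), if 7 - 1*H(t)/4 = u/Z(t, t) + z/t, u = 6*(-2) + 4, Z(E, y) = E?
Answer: -1200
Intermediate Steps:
z = 0 (z = 3 - (1*4 - 1) = 3 - (4 - 1) = 3 - 1*3 = 3 - 3 = 0)
u = -8 (u = -12 + 4 = -8)
H(t) = 28 + 32/t (H(t) = 28 - 4*(-8/t + 0/t) = 28 - 4*(-8/t + 0) = 28 - (-32)/t = 28 + 32/t)
(12*(-3))*H(6) = (12*(-3))*(28 + 32/6) = -36*(28 + 32*(⅙)) = -36*(28 + 16/3) = -36*100/3 = -1200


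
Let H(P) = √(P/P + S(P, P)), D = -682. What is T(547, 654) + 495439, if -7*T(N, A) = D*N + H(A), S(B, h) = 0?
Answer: 3841126/7 ≈ 5.4873e+5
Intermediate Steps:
H(P) = 1 (H(P) = √(P/P + 0) = √(1 + 0) = √1 = 1)
T(N, A) = -⅐ + 682*N/7 (T(N, A) = -(-682*N + 1)/7 = -(1 - 682*N)/7 = -⅐ + 682*N/7)
T(547, 654) + 495439 = (-⅐ + (682/7)*547) + 495439 = (-⅐ + 373054/7) + 495439 = 373053/7 + 495439 = 3841126/7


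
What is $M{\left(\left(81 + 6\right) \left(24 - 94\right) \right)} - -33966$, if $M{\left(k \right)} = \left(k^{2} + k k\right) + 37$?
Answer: $74210203$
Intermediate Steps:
$M{\left(k \right)} = 37 + 2 k^{2}$ ($M{\left(k \right)} = \left(k^{2} + k^{2}\right) + 37 = 2 k^{2} + 37 = 37 + 2 k^{2}$)
$M{\left(\left(81 + 6\right) \left(24 - 94\right) \right)} - -33966 = \left(37 + 2 \left(\left(81 + 6\right) \left(24 - 94\right)\right)^{2}\right) - -33966 = \left(37 + 2 \left(87 \left(-70\right)\right)^{2}\right) + 33966 = \left(37 + 2 \left(-6090\right)^{2}\right) + 33966 = \left(37 + 2 \cdot 37088100\right) + 33966 = \left(37 + 74176200\right) + 33966 = 74176237 + 33966 = 74210203$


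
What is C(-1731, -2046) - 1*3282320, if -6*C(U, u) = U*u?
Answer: -3872591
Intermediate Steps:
C(U, u) = -U*u/6
C(-1731, -2046) - 1*3282320 = -⅙*(-1731)*(-2046) - 1*3282320 = -590271 - 3282320 = -3872591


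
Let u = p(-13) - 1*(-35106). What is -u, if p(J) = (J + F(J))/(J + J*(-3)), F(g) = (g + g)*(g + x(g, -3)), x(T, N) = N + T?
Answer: -70269/2 ≈ -35135.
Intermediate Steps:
F(g) = 2*g*(-3 + 2*g) (F(g) = (g + g)*(g + (-3 + g)) = (2*g)*(-3 + 2*g) = 2*g*(-3 + 2*g))
p(J) = -(J + 2*J*(-3 + 2*J))/(2*J) (p(J) = (J + 2*J*(-3 + 2*J))/(J + J*(-3)) = (J + 2*J*(-3 + 2*J))/(J - 3*J) = (J + 2*J*(-3 + 2*J))/((-2*J)) = (J + 2*J*(-3 + 2*J))*(-1/(2*J)) = -(J + 2*J*(-3 + 2*J))/(2*J))
u = 70269/2 (u = (5/2 - 2*(-13)) - 1*(-35106) = (5/2 + 26) + 35106 = 57/2 + 35106 = 70269/2 ≈ 35135.)
-u = -1*70269/2 = -70269/2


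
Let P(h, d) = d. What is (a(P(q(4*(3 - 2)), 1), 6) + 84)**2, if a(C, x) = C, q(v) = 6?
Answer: 7225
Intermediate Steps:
(a(P(q(4*(3 - 2)), 1), 6) + 84)**2 = (1 + 84)**2 = 85**2 = 7225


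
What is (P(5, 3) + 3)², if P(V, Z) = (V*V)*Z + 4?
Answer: 6724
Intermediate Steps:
P(V, Z) = 4 + Z*V² (P(V, Z) = V²*Z + 4 = Z*V² + 4 = 4 + Z*V²)
(P(5, 3) + 3)² = ((4 + 3*5²) + 3)² = ((4 + 3*25) + 3)² = ((4 + 75) + 3)² = (79 + 3)² = 82² = 6724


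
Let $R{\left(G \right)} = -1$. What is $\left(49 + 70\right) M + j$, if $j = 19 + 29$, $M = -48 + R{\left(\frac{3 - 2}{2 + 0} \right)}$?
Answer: $-5783$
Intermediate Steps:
$M = -49$ ($M = -48 - 1 = -49$)
$j = 48$
$\left(49 + 70\right) M + j = \left(49 + 70\right) \left(-49\right) + 48 = 119 \left(-49\right) + 48 = -5831 + 48 = -5783$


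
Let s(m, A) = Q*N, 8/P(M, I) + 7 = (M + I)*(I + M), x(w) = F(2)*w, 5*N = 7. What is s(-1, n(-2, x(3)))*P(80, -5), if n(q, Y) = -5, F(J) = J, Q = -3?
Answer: -84/14045 ≈ -0.0059808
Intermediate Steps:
N = 7/5 (N = (1/5)*7 = 7/5 ≈ 1.4000)
x(w) = 2*w
P(M, I) = 8/(-7 + (I + M)**2) (P(M, I) = 8/(-7 + (M + I)*(I + M)) = 8/(-7 + (I + M)*(I + M)) = 8/(-7 + (I + M)**2))
s(m, A) = -21/5 (s(m, A) = -3*7/5 = -21/5)
s(-1, n(-2, x(3)))*P(80, -5) = -168/(5*(-7 + (-5 + 80)**2)) = -168/(5*(-7 + 75**2)) = -168/(5*(-7 + 5625)) = -168/(5*5618) = -21/5*4/2809 = -84/14045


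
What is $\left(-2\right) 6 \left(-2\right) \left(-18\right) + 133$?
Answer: $-299$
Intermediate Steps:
$\left(-2\right) 6 \left(-2\right) \left(-18\right) + 133 = \left(-12\right) \left(-2\right) \left(-18\right) + 133 = 24 \left(-18\right) + 133 = -432 + 133 = -299$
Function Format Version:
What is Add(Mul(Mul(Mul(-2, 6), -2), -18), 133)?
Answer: -299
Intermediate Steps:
Add(Mul(Mul(Mul(-2, 6), -2), -18), 133) = Add(Mul(Mul(-12, -2), -18), 133) = Add(Mul(24, -18), 133) = Add(-432, 133) = -299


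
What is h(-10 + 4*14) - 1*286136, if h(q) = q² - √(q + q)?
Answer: -284020 - 2*√23 ≈ -2.8403e+5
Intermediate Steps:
h(q) = q² - √2*√q (h(q) = q² - √(2*q) = q² - √2*√q)
h(-10 + 4*14) - 1*286136 = ((-10 + 4*14)² - √2*√(-10 + 4*14)) - 1*286136 = ((-10 + 56)² - √2*√(-10 + 56)) - 286136 = (46² - √2*√46) - 286136 = (2116 - 2*√23) - 286136 = -284020 - 2*√23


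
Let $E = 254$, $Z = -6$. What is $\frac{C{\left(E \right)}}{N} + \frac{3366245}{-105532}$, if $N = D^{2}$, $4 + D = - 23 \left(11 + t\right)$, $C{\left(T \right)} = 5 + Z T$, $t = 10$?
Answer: $- \frac{798529263513}{25028918908} \approx -31.904$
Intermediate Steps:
$C{\left(T \right)} = 5 - 6 T$
$D = -487$ ($D = -4 - 23 \left(11 + 10\right) = -4 - 483 = -487$)
$N = 237169$ ($N = \left(-487\right)^{2} = 237169$)
$\frac{C{\left(E \right)}}{N} + \frac{3366245}{-105532} = \frac{5 - 1524}{237169} + \frac{3366245}{-105532} = \left(5 - 1524\right) \frac{1}{237169} + 3366245 \left(- \frac{1}{105532}\right) = \left(-1519\right) \frac{1}{237169} - \frac{3366245}{105532} = - \frac{1519}{237169} - \frac{3366245}{105532} = - \frac{798529263513}{25028918908}$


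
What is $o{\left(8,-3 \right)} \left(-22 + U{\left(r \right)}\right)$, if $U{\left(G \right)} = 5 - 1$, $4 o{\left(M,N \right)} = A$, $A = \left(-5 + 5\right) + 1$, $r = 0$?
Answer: $- \frac{9}{2} \approx -4.5$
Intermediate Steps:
$A = 1$ ($A = 0 + 1 = 1$)
$o{\left(M,N \right)} = \frac{1}{4}$ ($o{\left(M,N \right)} = \frac{1}{4} \cdot 1 = \frac{1}{4}$)
$U{\left(G \right)} = 4$ ($U{\left(G \right)} = 5 - 1 = 4$)
$o{\left(8,-3 \right)} \left(-22 + U{\left(r \right)}\right) = \frac{-22 + 4}{4} = \frac{1}{4} \left(-18\right) = - \frac{9}{2}$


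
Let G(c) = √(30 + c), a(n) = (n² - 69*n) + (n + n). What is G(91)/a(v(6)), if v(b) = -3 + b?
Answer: -11/192 ≈ -0.057292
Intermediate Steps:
a(n) = n² - 67*n (a(n) = (n² - 69*n) + 2*n = n² - 67*n)
G(91)/a(v(6)) = √(30 + 91)/(((-3 + 6)*(-67 + (-3 + 6)))) = √121/((3*(-67 + 3))) = 11/((3*(-64))) = 11/(-192) = 11*(-1/192) = -11/192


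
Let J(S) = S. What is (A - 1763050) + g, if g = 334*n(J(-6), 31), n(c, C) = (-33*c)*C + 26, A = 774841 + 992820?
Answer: 2063387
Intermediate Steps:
A = 1767661
n(c, C) = 26 - 33*C*c (n(c, C) = -33*C*c + 26 = 26 - 33*C*c)
g = 2058776 (g = 334*(26 - 33*31*(-6)) = 334*(26 + 6138) = 334*6164 = 2058776)
(A - 1763050) + g = (1767661 - 1763050) + 2058776 = 4611 + 2058776 = 2063387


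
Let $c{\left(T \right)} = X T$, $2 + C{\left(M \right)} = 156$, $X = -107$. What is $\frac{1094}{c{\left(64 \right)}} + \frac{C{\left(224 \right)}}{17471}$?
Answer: $- \frac{9029341}{59820704} \approx -0.15094$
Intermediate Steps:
$C{\left(M \right)} = 154$ ($C{\left(M \right)} = -2 + 156 = 154$)
$c{\left(T \right)} = - 107 T$
$\frac{1094}{c{\left(64 \right)}} + \frac{C{\left(224 \right)}}{17471} = \frac{1094}{\left(-107\right) 64} + \frac{154}{17471} = \frac{1094}{-6848} + 154 \cdot \frac{1}{17471} = 1094 \left(- \frac{1}{6848}\right) + \frac{154}{17471} = - \frac{547}{3424} + \frac{154}{17471} = - \frac{9029341}{59820704}$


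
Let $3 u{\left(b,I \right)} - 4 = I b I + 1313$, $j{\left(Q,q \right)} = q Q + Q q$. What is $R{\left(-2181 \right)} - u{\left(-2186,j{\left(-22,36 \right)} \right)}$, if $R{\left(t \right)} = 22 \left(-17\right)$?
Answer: $1828264659$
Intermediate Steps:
$R{\left(t \right)} = -374$
$j{\left(Q,q \right)} = 2 Q q$ ($j{\left(Q,q \right)} = Q q + Q q = 2 Q q$)
$u{\left(b,I \right)} = 439 + \frac{b I^{2}}{3}$ ($u{\left(b,I \right)} = \frac{4}{3} + \frac{I b I + 1313}{3} = \frac{4}{3} + \frac{b I^{2} + 1313}{3} = \frac{4}{3} + \frac{1313 + b I^{2}}{3} = \frac{4}{3} + \left(\frac{1313}{3} + \frac{b I^{2}}{3}\right) = 439 + \frac{b I^{2}}{3}$)
$R{\left(-2181 \right)} - u{\left(-2186,j{\left(-22,36 \right)} \right)} = -374 - \left(439 + \frac{1}{3} \left(-2186\right) \left(2 \left(-22\right) 36\right)^{2}\right) = -374 - \left(439 + \frac{1}{3} \left(-2186\right) \left(-1584\right)^{2}\right) = -374 - \left(439 + \frac{1}{3} \left(-2186\right) 2509056\right) = -374 - \left(439 - 1828265472\right) = -374 - -1828265033 = -374 + 1828265033 = 1828264659$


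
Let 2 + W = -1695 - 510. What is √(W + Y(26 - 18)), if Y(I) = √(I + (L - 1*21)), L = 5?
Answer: √(-2207 + 2*I*√2) ≈ 0.0301 + 46.979*I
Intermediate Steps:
Y(I) = √(-16 + I) (Y(I) = √(I + (5 - 1*21)) = √(I + (5 - 21)) = √(I - 16) = √(-16 + I))
W = -2207 (W = -2 + (-1695 - 510) = -2 - 2205 = -2207)
√(W + Y(26 - 18)) = √(-2207 + √(-16 + (26 - 18))) = √(-2207 + √(-16 + 8)) = √(-2207 + √(-8)) = √(-2207 + 2*I*√2)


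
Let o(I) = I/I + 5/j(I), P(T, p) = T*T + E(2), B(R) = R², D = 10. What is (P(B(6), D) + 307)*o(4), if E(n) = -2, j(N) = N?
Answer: 14409/4 ≈ 3602.3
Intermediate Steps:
P(T, p) = -2 + T² (P(T, p) = T*T - 2 = T² - 2 = -2 + T²)
o(I) = 1 + 5/I (o(I) = I/I + 5/I = 1 + 5/I)
(P(B(6), D) + 307)*o(4) = ((-2 + (6²)²) + 307)*((5 + 4)/4) = ((-2 + 36²) + 307)*((¼)*9) = ((-2 + 1296) + 307)*(9/4) = (1294 + 307)*(9/4) = 1601*(9/4) = 14409/4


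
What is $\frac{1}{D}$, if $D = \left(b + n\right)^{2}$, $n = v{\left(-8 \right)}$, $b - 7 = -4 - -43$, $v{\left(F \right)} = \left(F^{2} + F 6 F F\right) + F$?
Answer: $\frac{1}{8820900} \approx 1.1337 \cdot 10^{-7}$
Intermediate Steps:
$v{\left(F \right)} = F + F^{2} + 6 F^{3}$ ($v{\left(F \right)} = \left(F^{2} + 6 F F F\right) + F = \left(F^{2} + 6 F^{2} F\right) + F = \left(F^{2} + 6 F^{3}\right) + F = F + F^{2} + 6 F^{3}$)
$b = 46$ ($b = 7 - -39 = 7 + \left(-4 + 43\right) = 7 + 39 = 46$)
$n = -3016$ ($n = - 8 \left(1 - 8 + 6 \left(-8\right)^{2}\right) = - 8 \left(1 - 8 + 6 \cdot 64\right) = - 8 \left(1 - 8 + 384\right) = \left(-8\right) 377 = -3016$)
$D = 8820900$ ($D = \left(46 - 3016\right)^{2} = \left(-2970\right)^{2} = 8820900$)
$\frac{1}{D} = \frac{1}{8820900}$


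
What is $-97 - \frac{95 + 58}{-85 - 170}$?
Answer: $- \frac{482}{5} \approx -96.4$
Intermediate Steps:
$-97 - \frac{95 + 58}{-85 - 170} = -97 - \frac{153}{-255} = -97 - 153 \left(- \frac{1}{255}\right) = -97 - - \frac{3}{5} = -97 + \frac{3}{5} = - \frac{482}{5}$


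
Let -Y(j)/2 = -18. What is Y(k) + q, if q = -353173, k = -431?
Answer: -353137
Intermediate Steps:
Y(j) = 36 (Y(j) = -2*(-18) = 36)
Y(k) + q = 36 - 353173 = -353137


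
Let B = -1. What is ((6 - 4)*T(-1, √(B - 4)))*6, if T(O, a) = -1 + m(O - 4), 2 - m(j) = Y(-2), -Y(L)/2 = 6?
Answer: 156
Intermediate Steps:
Y(L) = -12 (Y(L) = -2*6 = -12)
m(j) = 14 (m(j) = 2 - 1*(-12) = 2 + 12 = 14)
T(O, a) = 13 (T(O, a) = -1 + 14 = 13)
((6 - 4)*T(-1, √(B - 4)))*6 = ((6 - 4)*13)*6 = (2*13)*6 = 26*6 = 156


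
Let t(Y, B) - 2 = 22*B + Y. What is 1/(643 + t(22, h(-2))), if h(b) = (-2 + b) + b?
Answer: 1/535 ≈ 0.0018692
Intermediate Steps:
h(b) = -2 + 2*b
t(Y, B) = 2 + Y + 22*B (t(Y, B) = 2 + (22*B + Y) = 2 + (Y + 22*B) = 2 + Y + 22*B)
1/(643 + t(22, h(-2))) = 1/(643 + (2 + 22 + 22*(-2 + 2*(-2)))) = 1/(643 + (2 + 22 + 22*(-2 - 4))) = 1/(643 + (2 + 22 + 22*(-6))) = 1/(643 + (2 + 22 - 132)) = 1/(643 - 108) = 1/535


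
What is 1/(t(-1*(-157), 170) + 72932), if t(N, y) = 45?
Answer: 1/72977 ≈ 1.3703e-5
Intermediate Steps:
1/(t(-1*(-157), 170) + 72932) = 1/(45 + 72932) = 1/72977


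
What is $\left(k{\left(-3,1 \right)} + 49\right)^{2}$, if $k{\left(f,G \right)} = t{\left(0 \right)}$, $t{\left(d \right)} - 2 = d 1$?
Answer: $2601$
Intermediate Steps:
$t{\left(d \right)} = 2 + d$ ($t{\left(d \right)} = 2 + d 1 = 2 + d$)
$k{\left(f,G \right)} = 2$ ($k{\left(f,G \right)} = 2 + 0 = 2$)
$\left(k{\left(-3,1 \right)} + 49\right)^{2} = \left(2 + 49\right)^{2} = 51^{2} = 2601$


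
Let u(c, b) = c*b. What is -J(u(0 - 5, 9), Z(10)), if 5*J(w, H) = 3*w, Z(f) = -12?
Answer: 27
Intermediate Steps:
u(c, b) = b*c
J(w, H) = 3*w/5 (J(w, H) = (3*w)/5 = 3*w/5)
-J(u(0 - 5, 9), Z(10)) = -3*9*(0 - 5)/5 = -3*9*(-5)/5 = -3*(-45)/5 = -1*(-27) = 27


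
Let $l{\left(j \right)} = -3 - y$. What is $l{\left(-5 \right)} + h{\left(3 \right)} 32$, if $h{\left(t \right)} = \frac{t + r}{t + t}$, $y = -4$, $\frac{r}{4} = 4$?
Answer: $\frac{307}{3} \approx 102.33$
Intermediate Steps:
$r = 16$ ($r = 4 \cdot 4 = 16$)
$l{\left(j \right)} = 1$ ($l{\left(j \right)} = -3 - -4 = -3 + 4 = 1$)
$h{\left(t \right)} = \frac{16 + t}{2 t}$ ($h{\left(t \right)} = \frac{t + 16}{t + t} = \frac{16 + t}{2 t}$)
$l{\left(-5 \right)} + h{\left(3 \right)} 32 = 1 + \frac{16 + 3}{2 \cdot 3} \cdot 32 = 1 + \frac{1}{2} \cdot \frac{1}{3} \cdot 19 \cdot 32 = 1 + \frac{19}{6} \cdot 32 = 1 + \frac{304}{3} = \frac{307}{3}$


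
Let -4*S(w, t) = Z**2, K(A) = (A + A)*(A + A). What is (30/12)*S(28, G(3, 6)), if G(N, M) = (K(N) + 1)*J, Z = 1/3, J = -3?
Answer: -5/72 ≈ -0.069444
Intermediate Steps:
K(A) = 4*A**2 (K(A) = (2*A)*(2*A) = 4*A**2)
Z = 1/3 ≈ 0.33333
G(N, M) = -3 - 12*N**2 (G(N, M) = (4*N**2 + 1)*(-3) = (1 + 4*N**2)*(-3) = -3 - 12*N**2)
S(w, t) = -1/36 (S(w, t) = -(1/3)**2/4 = -1/4*1/9 = -1/36)
(30/12)*S(28, G(3, 6)) = (30/12)*(-1/36) = (30*(1/12))*(-1/36) = (5/2)*(-1/36) = -5/72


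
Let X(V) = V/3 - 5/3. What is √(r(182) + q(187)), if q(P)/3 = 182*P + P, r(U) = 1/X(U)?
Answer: √357369962/59 ≈ 320.41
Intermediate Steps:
X(V) = -5/3 + V/3 (X(V) = V*(⅓) - 5*⅓ = V/3 - 5/3 = -5/3 + V/3)
r(U) = 1/(-5/3 + U/3)
q(P) = 549*P (q(P) = 3*(182*P + P) = 3*(183*P) = 549*P)
√(r(182) + q(187)) = √(3/(-5 + 182) + 549*187) = √(3/177 + 102663) = √(3*(1/177) + 102663) = √(1/59 + 102663) = √(6057118/59) = √357369962/59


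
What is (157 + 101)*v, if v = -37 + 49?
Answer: 3096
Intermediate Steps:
v = 12
(157 + 101)*v = (157 + 101)*12 = 258*12 = 3096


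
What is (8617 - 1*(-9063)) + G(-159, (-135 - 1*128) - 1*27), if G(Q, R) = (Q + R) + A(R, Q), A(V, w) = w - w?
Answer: 17231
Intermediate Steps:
A(V, w) = 0
G(Q, R) = Q + R (G(Q, R) = (Q + R) + 0 = Q + R)
(8617 - 1*(-9063)) + G(-159, (-135 - 1*128) - 1*27) = (8617 - 1*(-9063)) + (-159 + ((-135 - 1*128) - 1*27)) = (8617 + 9063) + (-159 + ((-135 - 128) - 27)) = 17680 + (-159 + (-263 - 27)) = 17680 + (-159 - 290) = 17680 - 449 = 17231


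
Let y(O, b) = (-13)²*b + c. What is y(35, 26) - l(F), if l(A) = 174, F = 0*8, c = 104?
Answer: 4324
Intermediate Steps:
F = 0
y(O, b) = 104 + 169*b (y(O, b) = (-13)²*b + 104 = 169*b + 104 = 104 + 169*b)
y(35, 26) - l(F) = (104 + 169*26) - 1*174 = (104 + 4394) - 174 = 4498 - 174 = 4324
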